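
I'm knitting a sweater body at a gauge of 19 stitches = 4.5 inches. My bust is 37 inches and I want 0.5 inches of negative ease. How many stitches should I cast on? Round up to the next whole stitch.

Finished = 37 − 0.5 = 36.5 in.
19 / 4.5 = 4.222 sts per inch.
36.50 × 4.222 = 154.11 sts.
→ 155 sts.

Cast on 155 stitches.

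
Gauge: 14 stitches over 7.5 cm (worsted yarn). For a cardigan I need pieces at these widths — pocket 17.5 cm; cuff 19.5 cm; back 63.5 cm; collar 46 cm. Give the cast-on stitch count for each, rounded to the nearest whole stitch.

pocket 33; cuff 36; back 119; collar 86.

Rate = 14/7.5 = 1.867 sts per cm.
pocket: 17.5 × 1.867 = 32.67 → 33.
cuff: 19.5 × 1.867 = 36.40 → 36.
back: 63.5 × 1.867 = 118.53 → 119.
collar: 46 × 1.867 = 85.87 → 86.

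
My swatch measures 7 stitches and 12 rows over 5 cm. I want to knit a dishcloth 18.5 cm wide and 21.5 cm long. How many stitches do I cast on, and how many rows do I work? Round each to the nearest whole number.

Stitch gauge = 7/5 = 1.4 sts/cm; 18.5 × 1.4 = 25.90 → 26 sts.
Row gauge = 12/5 = 2.4 rows/cm; 21.5 × 2.4 = 51.60 → 52 rows.

Cast on 26 stitches and work 52 rows.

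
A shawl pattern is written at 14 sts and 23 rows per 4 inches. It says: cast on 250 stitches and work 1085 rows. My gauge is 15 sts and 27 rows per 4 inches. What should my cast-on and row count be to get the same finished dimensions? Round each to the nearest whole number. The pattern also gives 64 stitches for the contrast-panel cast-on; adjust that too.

Cast on 268 stitches; work 1274 rows; contrast-panel cast-on 69 stitches.

Stitches: 250 × 15/14 = 267.86 → 268.
Rows: 1085 × 27/23 = 1273.70 → 1274.
contrast-panel cast-on: 64 × 15/14 = 68.57 → 69.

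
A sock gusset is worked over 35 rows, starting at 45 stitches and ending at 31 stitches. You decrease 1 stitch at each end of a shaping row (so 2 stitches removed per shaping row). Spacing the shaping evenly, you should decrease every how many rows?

Decrease every 5th row.

Stitches to remove: |31 − 45| = 14.
Shaping rows needed: 14 / 2 = 7.
35 rows / 7 = every 5 rows.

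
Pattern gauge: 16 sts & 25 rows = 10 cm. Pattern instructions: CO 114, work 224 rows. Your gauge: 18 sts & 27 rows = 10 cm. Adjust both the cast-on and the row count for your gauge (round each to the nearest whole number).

Stitches: 114 × 18/16 = 128.25 → 128.
Rows: 224 × 27/25 = 241.92 → 242.

Cast on 128 stitches; work 242 rows.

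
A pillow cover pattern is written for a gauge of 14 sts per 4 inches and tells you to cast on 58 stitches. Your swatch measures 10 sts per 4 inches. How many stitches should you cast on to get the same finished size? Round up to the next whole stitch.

Scale factor = 10 / 14 = 0.714.
58 × 10 / 14 = 41.43 sts.
→ 42 sts.

CO 42 sts.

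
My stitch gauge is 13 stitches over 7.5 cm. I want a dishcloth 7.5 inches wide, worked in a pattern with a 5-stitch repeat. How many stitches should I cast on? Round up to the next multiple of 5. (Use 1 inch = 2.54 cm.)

CO 35 sts.

7.5 in = 7.5 × 2.54 = 19.05 cm.
13 / 7.5 = 1.733 sts/cm.
19.05 × 1.733 = 33.02 sts.
→ 35.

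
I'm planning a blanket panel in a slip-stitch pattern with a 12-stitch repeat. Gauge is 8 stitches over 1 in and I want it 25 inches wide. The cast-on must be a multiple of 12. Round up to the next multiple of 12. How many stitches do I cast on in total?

8 / 1 = 8 sts per inch.
25 × 8 = 200.00 sts.
Next multiple of 12: 204.

CO 204 sts.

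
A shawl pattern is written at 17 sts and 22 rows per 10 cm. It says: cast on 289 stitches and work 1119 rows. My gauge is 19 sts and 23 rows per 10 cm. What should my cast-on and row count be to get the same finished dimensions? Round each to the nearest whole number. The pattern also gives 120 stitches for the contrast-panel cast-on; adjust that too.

Stitches: 289 × 19/17 = 323.00 → 323.
Rows: 1119 × 23/22 = 1169.86 → 1170.
contrast-panel cast-on: 120 × 19/17 = 134.12 → 134.

Cast on 323 stitches; work 1170 rows; contrast-panel cast-on 134 stitches.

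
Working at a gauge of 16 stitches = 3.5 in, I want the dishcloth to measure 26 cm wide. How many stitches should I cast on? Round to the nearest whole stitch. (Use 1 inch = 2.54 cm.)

26 cm = 10.24 in.
16 stitches / 3.5 in = 4.571 stitches per inch.
10.24 × 4.571 = 46.79 stitches.
Round to nearest → 47.

CO 47 sts.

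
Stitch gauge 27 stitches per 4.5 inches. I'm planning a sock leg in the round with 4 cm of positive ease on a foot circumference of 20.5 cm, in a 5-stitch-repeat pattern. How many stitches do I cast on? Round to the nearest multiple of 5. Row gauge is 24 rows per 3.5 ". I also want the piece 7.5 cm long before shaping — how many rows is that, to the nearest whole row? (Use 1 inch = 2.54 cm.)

Finished = 20.5 + 4 = 24.5 cm.
24.5 cm × 1/2.54 = 9.65 inches.
27/4.5 = 6 sts per in; 9.65 × 6 = 57.87 sts.
Nearest multiple of 5 → 60.
7.5 cm = 2.95 inches; × 6.857 = 20.25 → 20 rows.

Cast on 60 stitches; work 20 rows.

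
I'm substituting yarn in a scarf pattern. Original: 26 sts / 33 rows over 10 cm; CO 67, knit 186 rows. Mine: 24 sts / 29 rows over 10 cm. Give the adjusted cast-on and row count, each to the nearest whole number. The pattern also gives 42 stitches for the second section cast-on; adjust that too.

Stitches: 67 × 24/26 = 61.85 → 62.
Rows: 186 × 29/33 = 163.45 → 163.
second section cast-on: 42 × 24/26 = 38.77 → 39.

Cast on 62 stitches; work 163 rows; second section cast-on 39 stitches.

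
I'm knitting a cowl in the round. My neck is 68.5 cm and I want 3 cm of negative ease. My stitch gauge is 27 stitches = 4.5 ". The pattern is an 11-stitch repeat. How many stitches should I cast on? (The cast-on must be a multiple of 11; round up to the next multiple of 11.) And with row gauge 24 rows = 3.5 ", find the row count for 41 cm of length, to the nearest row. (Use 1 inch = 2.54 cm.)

Cast on 165 stitches; work 111 rows.

Finished = 68.5 − 3 = 65.5 cm.
65.5 cm × 1/2.54 = 25.79 inches.
27/4.5 = 6 sts per in; 25.79 × 6 = 154.72 sts.
Next multiple of 11 → 165.
41 cm = 16.14 inches; × 6.857 = 110.69 → 111 rows.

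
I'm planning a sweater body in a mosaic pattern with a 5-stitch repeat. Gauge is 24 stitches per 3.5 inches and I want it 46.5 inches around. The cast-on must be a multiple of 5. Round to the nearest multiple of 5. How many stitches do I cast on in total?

CO 320 sts.

24 / 3.5 = 6.857 sts per inch.
46.5 × 6.857 = 318.86 sts.
Nearest multiple of 5: 320.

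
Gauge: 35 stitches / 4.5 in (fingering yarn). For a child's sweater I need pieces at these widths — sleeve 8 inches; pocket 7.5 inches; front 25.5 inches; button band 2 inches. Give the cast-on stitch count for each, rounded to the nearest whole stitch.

sleeve 62; pocket 58; front 198; button band 16.

Rate = 35/4.5 = 7.778 sts per in.
sleeve: 8 × 7.778 = 62.22 → 62.
pocket: 7.5 × 7.778 = 58.33 → 58.
front: 25.5 × 7.778 = 198.33 → 198.
button band: 2 × 7.778 = 15.56 → 16.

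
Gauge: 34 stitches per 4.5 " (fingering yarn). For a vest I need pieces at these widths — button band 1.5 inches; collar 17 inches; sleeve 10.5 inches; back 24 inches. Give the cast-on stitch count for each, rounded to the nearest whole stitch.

Rate = 34/4.5 = 7.556 sts per in.
button band: 1.5 × 7.556 = 11.33 → 11.
collar: 17 × 7.556 = 128.44 → 128.
sleeve: 10.5 × 7.556 = 79.33 → 79.
back: 24 × 7.556 = 181.33 → 181.

button band 11; collar 128; sleeve 79; back 181.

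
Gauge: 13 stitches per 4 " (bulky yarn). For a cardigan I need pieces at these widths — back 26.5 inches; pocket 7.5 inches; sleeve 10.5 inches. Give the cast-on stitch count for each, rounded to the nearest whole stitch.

Rate = 13/4 = 3.25 sts per in.
back: 26.5 × 3.25 = 86.12 → 86.
pocket: 7.5 × 3.25 = 24.38 → 24.
sleeve: 10.5 × 3.25 = 34.12 → 34.

back 86; pocket 24; sleeve 34.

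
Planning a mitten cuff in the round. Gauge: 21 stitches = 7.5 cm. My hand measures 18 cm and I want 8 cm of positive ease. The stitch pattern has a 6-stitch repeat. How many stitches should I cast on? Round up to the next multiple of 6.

Finished = 18 + 8 = 26 cm.
21 / 7.5 = 2.8 sts/cm.
26 × 2.8 = 72.80 sts.
Next multiple of 6: 78.

CO 78 sts.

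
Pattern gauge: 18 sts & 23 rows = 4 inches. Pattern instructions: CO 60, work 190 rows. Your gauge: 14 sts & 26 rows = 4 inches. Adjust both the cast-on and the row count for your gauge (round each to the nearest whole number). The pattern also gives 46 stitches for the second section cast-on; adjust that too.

Stitches: 60 × 14/18 = 46.67 → 47.
Rows: 190 × 26/23 = 214.78 → 215.
second section cast-on: 46 × 14/18 = 35.78 → 36.

Cast on 47 stitches; work 215 rows; second section cast-on 36 stitches.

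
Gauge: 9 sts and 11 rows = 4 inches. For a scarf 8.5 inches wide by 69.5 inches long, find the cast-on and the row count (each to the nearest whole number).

Stitch gauge = 9/4 = 2.25 sts/in; 8.5 × 2.25 = 19.12 → 19 sts.
Row gauge = 11/4 = 2.75 rows/in; 69.5 × 2.75 = 191.12 → 191 rows.

Cast on 19 stitches and work 191 rows.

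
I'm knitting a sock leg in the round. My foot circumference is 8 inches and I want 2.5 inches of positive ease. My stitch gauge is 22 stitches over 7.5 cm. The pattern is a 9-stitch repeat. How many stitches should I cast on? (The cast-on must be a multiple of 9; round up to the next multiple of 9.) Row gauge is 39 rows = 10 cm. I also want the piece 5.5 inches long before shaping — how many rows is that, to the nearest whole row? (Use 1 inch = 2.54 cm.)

Finished = 8 + 2.5 = 10.5 inches.
10.5 inches × 2.54 = 26.67 cm.
22/7.5 = 2.933 sts per cm; 26.67 × 2.933 = 78.23 sts.
Next multiple of 9 → 81.
5.5 inches = 13.97 cm; × 3.9 = 54.48 → 54 rows.

Cast on 81 stitches; work 54 rows.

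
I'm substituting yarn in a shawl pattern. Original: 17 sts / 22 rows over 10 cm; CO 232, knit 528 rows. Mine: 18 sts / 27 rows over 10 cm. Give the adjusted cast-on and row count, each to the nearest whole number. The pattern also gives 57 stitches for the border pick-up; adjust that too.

Stitches: 232 × 18/17 = 245.65 → 246.
Rows: 528 × 27/22 = 648.00 → 648.
border pick-up: 57 × 18/17 = 60.35 → 60.

Cast on 246 stitches; work 648 rows; border pick-up 60 stitches.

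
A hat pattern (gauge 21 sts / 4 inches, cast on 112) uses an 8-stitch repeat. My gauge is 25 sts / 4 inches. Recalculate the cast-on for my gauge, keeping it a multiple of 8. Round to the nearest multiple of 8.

112 × 25 / 21 = 133.33.
Nearest multiple of 8: 136.

CO 136 sts.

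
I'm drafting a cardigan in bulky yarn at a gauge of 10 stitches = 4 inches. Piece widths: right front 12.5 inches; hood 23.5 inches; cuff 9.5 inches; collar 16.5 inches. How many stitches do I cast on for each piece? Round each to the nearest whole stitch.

right front 31; hood 59; cuff 24; collar 41.

Rate = 10/4 = 2.5 sts per in.
right front: 12.5 × 2.5 = 31.25 → 31.
hood: 23.5 × 2.5 = 58.75 → 59.
cuff: 9.5 × 2.5 = 23.75 → 24.
collar: 16.5 × 2.5 = 41.25 → 41.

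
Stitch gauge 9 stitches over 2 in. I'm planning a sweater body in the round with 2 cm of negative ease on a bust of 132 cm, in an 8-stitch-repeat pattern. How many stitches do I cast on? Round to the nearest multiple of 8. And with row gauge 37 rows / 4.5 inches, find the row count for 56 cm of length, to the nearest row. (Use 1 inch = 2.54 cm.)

Finished = 132 − 2 = 130 cm.
130 cm × 1/2.54 = 51.18 inches.
9/2 = 4.5 sts per in; 51.18 × 4.5 = 230.31 sts.
Nearest multiple of 8 → 232.
56 cm = 22.05 inches; × 8.222 = 181.28 → 181 rows.

Cast on 232 stitches; work 181 rows.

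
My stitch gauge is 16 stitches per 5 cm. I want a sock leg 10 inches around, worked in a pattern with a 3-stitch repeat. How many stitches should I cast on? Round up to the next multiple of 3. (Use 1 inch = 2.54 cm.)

10 in = 10 × 2.54 = 25.40 cm.
16 / 5 = 3.2 sts/cm.
25.40 × 3.2 = 81.28 sts.
→ 84.

84 stitches.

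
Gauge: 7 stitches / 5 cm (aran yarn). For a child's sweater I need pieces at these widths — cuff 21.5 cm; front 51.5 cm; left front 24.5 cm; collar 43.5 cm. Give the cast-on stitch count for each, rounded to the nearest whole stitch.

cuff 30; front 72; left front 34; collar 61.

Rate = 7/5 = 1.4 sts per cm.
cuff: 21.5 × 1.4 = 30.10 → 30.
front: 51.5 × 1.4 = 72.10 → 72.
left front: 24.5 × 1.4 = 34.30 → 34.
collar: 43.5 × 1.4 = 60.90 → 61.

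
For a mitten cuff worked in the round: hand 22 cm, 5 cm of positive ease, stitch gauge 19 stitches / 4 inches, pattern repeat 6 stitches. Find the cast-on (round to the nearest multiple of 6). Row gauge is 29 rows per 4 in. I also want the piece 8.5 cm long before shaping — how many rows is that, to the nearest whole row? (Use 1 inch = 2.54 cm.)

Cast on 48 stitches; work 24 rows.

Finished = 22 + 5 = 27 cm.
27 cm × 1/2.54 = 10.63 inches.
19/4 = 4.75 sts per in; 10.63 × 4.75 = 50.49 sts.
Nearest multiple of 6 → 48.
8.5 cm = 3.35 inches; × 7.25 = 24.26 → 24 rows.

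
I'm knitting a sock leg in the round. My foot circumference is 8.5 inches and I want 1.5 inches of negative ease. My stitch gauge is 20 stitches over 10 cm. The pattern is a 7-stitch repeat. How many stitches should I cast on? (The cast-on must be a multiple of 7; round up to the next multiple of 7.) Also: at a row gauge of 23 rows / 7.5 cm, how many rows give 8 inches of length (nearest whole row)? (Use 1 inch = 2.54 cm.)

Cast on 42 stitches; work 62 rows.

Finished = 8.5 − 1.5 = 7 inches.
7 inches × 2.54 = 17.78 cm.
20/10 = 2 sts per cm; 17.78 × 2 = 35.56 sts.
Next multiple of 7 → 42.
8 inches = 20.32 cm; × 3.067 = 62.31 → 62 rows.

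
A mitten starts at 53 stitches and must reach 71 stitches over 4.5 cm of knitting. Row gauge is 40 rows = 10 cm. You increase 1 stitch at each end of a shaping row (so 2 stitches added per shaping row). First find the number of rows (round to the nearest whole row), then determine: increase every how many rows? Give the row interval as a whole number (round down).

Rows = 4.5 × 4 = 18.0 → 18 rows.
Stitches to add: 18 → 9 shaping rows (at 2 st each).
18 / 9 = 2.00 → every 2 rows.

Increase every 2nd row.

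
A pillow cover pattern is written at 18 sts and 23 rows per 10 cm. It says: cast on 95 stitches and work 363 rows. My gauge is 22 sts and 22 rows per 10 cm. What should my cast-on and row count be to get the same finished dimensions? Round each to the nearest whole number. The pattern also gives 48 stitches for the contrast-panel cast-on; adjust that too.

Stitches: 95 × 22/18 = 116.11 → 116.
Rows: 363 × 22/23 = 347.22 → 347.
contrast-panel cast-on: 48 × 22/18 = 58.67 → 59.

Cast on 116 stitches; work 347 rows; contrast-panel cast-on 59 stitches.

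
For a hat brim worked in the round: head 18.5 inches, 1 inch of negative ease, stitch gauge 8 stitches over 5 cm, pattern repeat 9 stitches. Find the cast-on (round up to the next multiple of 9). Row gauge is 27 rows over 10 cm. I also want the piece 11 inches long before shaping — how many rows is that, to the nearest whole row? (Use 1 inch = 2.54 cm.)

Cast on 72 stitches; work 75 rows.

Finished = 18.5 − 1 = 17.5 inches.
17.5 inches × 2.54 = 44.45 cm.
8/5 = 1.6 sts per cm; 44.45 × 1.6 = 71.12 sts.
Next multiple of 9 → 72.
11 inches = 27.94 cm; × 2.7 = 75.44 → 75 rows.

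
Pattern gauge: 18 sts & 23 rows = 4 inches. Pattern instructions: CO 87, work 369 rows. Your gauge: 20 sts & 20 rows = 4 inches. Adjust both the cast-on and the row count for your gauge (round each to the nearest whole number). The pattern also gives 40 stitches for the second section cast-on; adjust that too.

Cast on 97 stitches; work 321 rows; second section cast-on 44 stitches.

Stitches: 87 × 20/18 = 96.67 → 97.
Rows: 369 × 20/23 = 320.87 → 321.
second section cast-on: 40 × 20/18 = 44.44 → 44.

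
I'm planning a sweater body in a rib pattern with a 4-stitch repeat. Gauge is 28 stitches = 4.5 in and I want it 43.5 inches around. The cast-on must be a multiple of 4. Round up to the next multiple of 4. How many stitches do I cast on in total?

28 / 4.5 = 6.222 sts per inch.
43.5 × 6.222 = 270.67 sts.
Next multiple of 4: 272.

Cast on 272 stitches.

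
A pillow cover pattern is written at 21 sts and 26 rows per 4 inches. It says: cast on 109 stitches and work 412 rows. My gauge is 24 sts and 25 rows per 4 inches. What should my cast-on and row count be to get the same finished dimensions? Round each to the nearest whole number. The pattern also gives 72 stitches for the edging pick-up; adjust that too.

Stitches: 109 × 24/21 = 124.57 → 125.
Rows: 412 × 25/26 = 396.15 → 396.
edging pick-up: 72 × 24/21 = 82.29 → 82.

Cast on 125 stitches; work 396 rows; edging pick-up 82 stitches.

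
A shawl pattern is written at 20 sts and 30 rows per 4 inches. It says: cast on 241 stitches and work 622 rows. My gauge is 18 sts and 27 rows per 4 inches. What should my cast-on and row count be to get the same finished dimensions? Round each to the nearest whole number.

Cast on 217 stitches; work 560 rows.

Stitches: 241 × 18/20 = 216.90 → 217.
Rows: 622 × 27/30 = 559.80 → 560.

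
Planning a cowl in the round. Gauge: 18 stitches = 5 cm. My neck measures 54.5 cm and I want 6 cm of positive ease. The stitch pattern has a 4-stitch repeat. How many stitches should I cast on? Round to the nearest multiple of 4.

216 stitches.

Finished = 54.5 + 6 = 60.5 cm.
18 / 5 = 3.6 sts/cm.
60.5 × 3.6 = 217.80 sts.
Nearest multiple of 4: 216.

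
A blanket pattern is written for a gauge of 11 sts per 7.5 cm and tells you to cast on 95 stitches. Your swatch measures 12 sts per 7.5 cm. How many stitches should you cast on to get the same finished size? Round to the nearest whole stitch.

CO 104 sts.

Scale factor = 12 / 11 = 1.091.
95 × 12 / 11 = 103.64 sts.
→ 104 sts.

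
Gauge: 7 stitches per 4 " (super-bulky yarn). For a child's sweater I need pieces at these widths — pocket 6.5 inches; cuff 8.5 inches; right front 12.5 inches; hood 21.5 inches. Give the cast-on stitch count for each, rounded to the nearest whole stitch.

pocket 11; cuff 15; right front 22; hood 38.

Rate = 7/4 = 1.75 sts per in.
pocket: 6.5 × 1.75 = 11.38 → 11.
cuff: 8.5 × 1.75 = 14.88 → 15.
right front: 12.5 × 1.75 = 21.88 → 22.
hood: 21.5 × 1.75 = 37.62 → 38.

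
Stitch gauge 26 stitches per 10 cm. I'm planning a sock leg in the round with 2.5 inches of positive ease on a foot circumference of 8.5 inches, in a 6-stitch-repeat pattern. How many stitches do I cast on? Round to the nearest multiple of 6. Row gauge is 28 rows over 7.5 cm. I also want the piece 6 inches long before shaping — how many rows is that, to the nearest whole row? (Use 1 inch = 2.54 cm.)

Cast on 72 stitches; work 57 rows.

Finished = 8.5 + 2.5 = 11 inches.
11 inches × 2.54 = 27.94 cm.
26/10 = 2.6 sts per cm; 27.94 × 2.6 = 72.64 sts.
Nearest multiple of 6 → 72.
6 inches = 15.24 cm; × 3.733 = 56.90 → 57 rows.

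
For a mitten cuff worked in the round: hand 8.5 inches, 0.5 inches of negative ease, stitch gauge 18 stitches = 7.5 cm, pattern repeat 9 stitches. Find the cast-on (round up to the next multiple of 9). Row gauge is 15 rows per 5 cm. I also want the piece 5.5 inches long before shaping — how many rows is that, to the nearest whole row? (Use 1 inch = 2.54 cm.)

Cast on 54 stitches; work 42 rows.

Finished = 8.5 − 0.5 = 8 inches.
8 inches × 2.54 = 20.32 cm.
18/7.5 = 2.4 sts per cm; 20.32 × 2.4 = 48.77 sts.
Next multiple of 9 → 54.
5.5 inches = 13.97 cm; × 3 = 41.91 → 42 rows.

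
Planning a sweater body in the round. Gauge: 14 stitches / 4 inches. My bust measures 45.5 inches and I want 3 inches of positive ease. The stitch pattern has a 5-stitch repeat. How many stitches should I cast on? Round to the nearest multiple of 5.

170 stitches.

Finished = 45.5 + 3 = 48.5 inches.
14 / 4 = 3.5 sts/in.
48.5 × 3.5 = 169.75 sts.
Nearest multiple of 5: 170.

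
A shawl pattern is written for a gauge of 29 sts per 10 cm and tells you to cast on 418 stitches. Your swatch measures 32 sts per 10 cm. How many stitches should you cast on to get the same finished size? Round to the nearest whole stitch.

Scale factor = 32 / 29 = 1.103.
418 × 32 / 29 = 461.24 sts.
→ 461 sts.

Cast on 461 stitches.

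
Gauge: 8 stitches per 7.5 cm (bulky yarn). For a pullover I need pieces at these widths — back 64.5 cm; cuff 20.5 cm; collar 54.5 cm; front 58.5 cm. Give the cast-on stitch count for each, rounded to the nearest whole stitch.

Rate = 8/7.5 = 1.067 sts per cm.
back: 64.5 × 1.067 = 68.80 → 69.
cuff: 20.5 × 1.067 = 21.87 → 22.
collar: 54.5 × 1.067 = 58.13 → 58.
front: 58.5 × 1.067 = 62.40 → 62.

back 69; cuff 22; collar 58; front 62.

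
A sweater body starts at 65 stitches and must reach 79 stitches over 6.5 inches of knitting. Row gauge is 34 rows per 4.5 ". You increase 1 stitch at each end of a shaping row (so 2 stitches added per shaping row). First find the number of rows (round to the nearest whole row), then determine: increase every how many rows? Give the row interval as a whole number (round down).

Rows = 6.5 × 7.556 = 49.1 → 49 rows.
Stitches to add: 14 → 7 shaping rows (at 2 st each).
49 / 7 = 7.00 → every 7 rows.

Increase every 7th row.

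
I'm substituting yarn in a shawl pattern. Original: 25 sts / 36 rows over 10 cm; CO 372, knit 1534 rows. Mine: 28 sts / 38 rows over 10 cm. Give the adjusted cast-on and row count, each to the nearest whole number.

Stitches: 372 × 28/25 = 416.64 → 417.
Rows: 1534 × 38/36 = 1619.22 → 1619.

Cast on 417 stitches; work 1619 rows.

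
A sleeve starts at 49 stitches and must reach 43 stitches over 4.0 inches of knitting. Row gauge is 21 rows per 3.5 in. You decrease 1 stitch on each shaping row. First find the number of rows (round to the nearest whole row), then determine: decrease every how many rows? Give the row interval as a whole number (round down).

Rows = 4.0 × 6 = 24.0 → 24 rows.
Stitches to remove: 6 → 6 shaping rows (at 1 st each).
24 / 6 = 4.00 → every 4 rows.

Decrease every 4th row.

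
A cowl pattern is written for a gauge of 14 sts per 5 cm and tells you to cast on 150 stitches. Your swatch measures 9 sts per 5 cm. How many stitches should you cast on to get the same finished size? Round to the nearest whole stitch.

Cast on 96 stitches.

Scale factor = 9 / 14 = 0.643.
150 × 9 / 14 = 96.43 sts.
→ 96 sts.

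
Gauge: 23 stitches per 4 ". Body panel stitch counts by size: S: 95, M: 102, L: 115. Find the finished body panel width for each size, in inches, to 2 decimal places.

S 16.52 inches; M 17.74 inches; L 20.00 inches.

23/4 = 5.75 sts per in.
S: 95 / 5.75 = 16.522 → 16.52 in.
M: 102 / 5.75 = 17.739 → 17.74 in.
L: 115 / 5.75 = 20.000 → 20.00 in.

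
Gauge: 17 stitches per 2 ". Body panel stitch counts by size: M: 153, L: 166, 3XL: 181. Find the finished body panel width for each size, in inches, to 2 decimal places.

17/2 = 8.5 sts per in.
M: 153 / 8.5 = 18.000 → 18.00 in.
L: 166 / 8.5 = 19.529 → 19.53 in.
3XL: 181 / 8.5 = 21.294 → 21.29 in.

M 18.00 inches; L 19.53 inches; 3XL 21.29 inches.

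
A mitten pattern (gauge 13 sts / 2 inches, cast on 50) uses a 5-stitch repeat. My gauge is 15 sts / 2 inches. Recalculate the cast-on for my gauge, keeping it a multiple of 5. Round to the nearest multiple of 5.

50 × 15 / 13 = 57.69.
Nearest multiple of 5: 60.

CO 60 sts.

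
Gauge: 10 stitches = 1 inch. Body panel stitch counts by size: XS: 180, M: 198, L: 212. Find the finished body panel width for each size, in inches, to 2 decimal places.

10/1 = 10 sts per in.
XS: 180 / 10 = 18.000 → 18.00 in.
M: 198 / 10 = 19.800 → 19.80 in.
L: 212 / 10 = 21.200 → 21.20 in.

XS 18.00 inches; M 19.80 inches; L 21.20 inches.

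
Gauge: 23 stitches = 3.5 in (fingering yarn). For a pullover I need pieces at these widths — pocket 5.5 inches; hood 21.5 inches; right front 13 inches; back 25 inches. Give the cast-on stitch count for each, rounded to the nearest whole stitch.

Rate = 23/3.5 = 6.571 sts per in.
pocket: 5.5 × 6.571 = 36.14 → 36.
hood: 21.5 × 6.571 = 141.29 → 141.
right front: 13 × 6.571 = 85.43 → 85.
back: 25 × 6.571 = 164.29 → 164.

pocket 36; hood 141; right front 85; back 164.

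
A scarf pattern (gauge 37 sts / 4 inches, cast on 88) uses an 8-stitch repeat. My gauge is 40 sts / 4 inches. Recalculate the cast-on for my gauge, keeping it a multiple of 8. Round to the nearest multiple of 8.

96 stitches.

88 × 40 / 37 = 95.14.
Nearest multiple of 8: 96.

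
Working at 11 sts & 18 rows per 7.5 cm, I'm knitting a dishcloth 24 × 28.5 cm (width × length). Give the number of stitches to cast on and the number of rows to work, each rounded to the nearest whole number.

Cast on 35 stitches and work 68 rows.

Stitch gauge = 11/7.5 = 1.467 sts/cm; 24 × 1.467 = 35.20 → 35 sts.
Row gauge = 18/7.5 = 2.4 rows/cm; 28.5 × 2.4 = 68.40 → 68 rows.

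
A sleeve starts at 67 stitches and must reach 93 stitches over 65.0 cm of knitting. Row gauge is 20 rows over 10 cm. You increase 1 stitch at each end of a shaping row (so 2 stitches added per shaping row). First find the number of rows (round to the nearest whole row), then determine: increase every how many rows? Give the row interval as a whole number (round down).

Rows = 65.0 × 2 = 130.0 → 130 rows.
Stitches to add: 26 → 13 shaping rows (at 2 st each).
130 / 13 = 10.00 → every 10 rows.

Increase every 10th row.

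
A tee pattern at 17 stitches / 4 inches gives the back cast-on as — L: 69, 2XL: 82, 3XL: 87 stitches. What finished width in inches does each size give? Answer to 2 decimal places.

L 16.24 inches; 2XL 19.29 inches; 3XL 20.47 inches.

17/4 = 4.25 sts per in.
L: 69 / 4.25 = 16.235 → 16.24 in.
2XL: 82 / 4.25 = 19.294 → 19.29 in.
3XL: 87 / 4.25 = 20.471 → 20.47 in.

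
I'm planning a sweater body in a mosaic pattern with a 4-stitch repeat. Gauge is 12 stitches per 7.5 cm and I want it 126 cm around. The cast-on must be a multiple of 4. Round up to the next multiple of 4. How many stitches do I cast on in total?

204 stitches.

12 / 7.5 = 1.6 sts per cm.
126 × 1.6 = 201.60 sts.
Next multiple of 4: 204.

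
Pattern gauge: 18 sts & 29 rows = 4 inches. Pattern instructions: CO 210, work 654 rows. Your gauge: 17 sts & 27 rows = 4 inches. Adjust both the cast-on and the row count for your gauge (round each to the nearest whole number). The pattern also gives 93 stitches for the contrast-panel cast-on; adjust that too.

Cast on 198 stitches; work 609 rows; contrast-panel cast-on 88 stitches.

Stitches: 210 × 17/18 = 198.33 → 198.
Rows: 654 × 27/29 = 608.90 → 609.
contrast-panel cast-on: 93 × 17/18 = 87.83 → 88.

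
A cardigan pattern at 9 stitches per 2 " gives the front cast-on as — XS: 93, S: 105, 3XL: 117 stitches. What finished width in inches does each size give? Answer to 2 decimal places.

XS 20.67 inches; S 23.33 inches; 3XL 26.00 inches.

9/2 = 4.5 sts per in.
XS: 93 / 4.5 = 20.667 → 20.67 in.
S: 105 / 4.5 = 23.333 → 23.33 in.
3XL: 117 / 4.5 = 26.000 → 26.00 in.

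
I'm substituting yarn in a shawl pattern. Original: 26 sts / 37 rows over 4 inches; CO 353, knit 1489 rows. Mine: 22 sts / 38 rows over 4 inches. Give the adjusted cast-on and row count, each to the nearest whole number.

Stitches: 353 × 22/26 = 298.69 → 299.
Rows: 1489 × 38/37 = 1529.24 → 1529.

Cast on 299 stitches; work 1529 rows.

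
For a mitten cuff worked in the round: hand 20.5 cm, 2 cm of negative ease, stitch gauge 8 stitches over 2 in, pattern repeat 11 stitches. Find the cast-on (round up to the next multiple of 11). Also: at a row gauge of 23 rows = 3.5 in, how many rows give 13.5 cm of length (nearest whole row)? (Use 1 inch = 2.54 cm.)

Finished = 20.5 − 2 = 18.5 cm.
18.5 cm × 1/2.54 = 7.28 inches.
8/2 = 4 sts per in; 7.28 × 4 = 29.13 sts.
Next multiple of 11 → 33.
13.5 cm = 5.31 inches; × 6.571 = 34.93 → 35 rows.

Cast on 33 stitches; work 35 rows.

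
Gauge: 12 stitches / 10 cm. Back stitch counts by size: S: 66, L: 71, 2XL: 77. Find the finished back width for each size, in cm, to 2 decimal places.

12/10 = 1.2 sts per cm.
S: 66 / 1.2 = 55.000 → 55.00 cm.
L: 71 / 1.2 = 59.167 → 59.17 cm.
2XL: 77 / 1.2 = 64.167 → 64.17 cm.

S 55.00 cm; L 59.17 cm; 2XL 64.17 cm.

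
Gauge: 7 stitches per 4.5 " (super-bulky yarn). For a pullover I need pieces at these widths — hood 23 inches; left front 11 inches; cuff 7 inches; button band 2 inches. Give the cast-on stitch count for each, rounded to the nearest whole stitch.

Rate = 7/4.5 = 1.556 sts per in.
hood: 23 × 1.556 = 35.78 → 36.
left front: 11 × 1.556 = 17.11 → 17.
cuff: 7 × 1.556 = 10.89 → 11.
button band: 2 × 1.556 = 3.11 → 3.

hood 36; left front 17; cuff 11; button band 3.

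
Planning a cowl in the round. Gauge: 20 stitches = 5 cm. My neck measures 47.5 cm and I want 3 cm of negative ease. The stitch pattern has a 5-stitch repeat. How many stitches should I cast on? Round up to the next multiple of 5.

Finished = 47.5 − 3 = 44.5 cm.
20 / 5 = 4 sts/cm.
44.5 × 4 = 178.00 sts.
Next multiple of 5: 180.

Cast on 180 stitches.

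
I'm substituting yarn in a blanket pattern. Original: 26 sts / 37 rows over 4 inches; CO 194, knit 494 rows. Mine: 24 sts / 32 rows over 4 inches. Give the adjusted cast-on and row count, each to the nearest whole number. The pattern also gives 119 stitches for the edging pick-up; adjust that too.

Cast on 179 stitches; work 427 rows; edging pick-up 110 stitches.

Stitches: 194 × 24/26 = 179.08 → 179.
Rows: 494 × 32/37 = 427.24 → 427.
edging pick-up: 119 × 24/26 = 109.85 → 110.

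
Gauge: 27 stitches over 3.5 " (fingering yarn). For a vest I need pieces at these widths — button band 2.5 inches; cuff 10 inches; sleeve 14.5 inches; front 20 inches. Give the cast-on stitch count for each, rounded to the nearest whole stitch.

button band 19; cuff 77; sleeve 112; front 154.

Rate = 27/3.5 = 7.714 sts per in.
button band: 2.5 × 7.714 = 19.29 → 19.
cuff: 10 × 7.714 = 77.14 → 77.
sleeve: 14.5 × 7.714 = 111.86 → 112.
front: 20 × 7.714 = 154.29 → 154.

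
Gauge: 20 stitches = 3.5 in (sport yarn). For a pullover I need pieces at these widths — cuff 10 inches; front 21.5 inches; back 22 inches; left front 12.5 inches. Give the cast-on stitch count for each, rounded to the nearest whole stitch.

Rate = 20/3.5 = 5.714 sts per in.
cuff: 10 × 5.714 = 57.14 → 57.
front: 21.5 × 5.714 = 122.86 → 123.
back: 22 × 5.714 = 125.71 → 126.
left front: 12.5 × 5.714 = 71.43 → 71.

cuff 57; front 123; back 126; left front 71.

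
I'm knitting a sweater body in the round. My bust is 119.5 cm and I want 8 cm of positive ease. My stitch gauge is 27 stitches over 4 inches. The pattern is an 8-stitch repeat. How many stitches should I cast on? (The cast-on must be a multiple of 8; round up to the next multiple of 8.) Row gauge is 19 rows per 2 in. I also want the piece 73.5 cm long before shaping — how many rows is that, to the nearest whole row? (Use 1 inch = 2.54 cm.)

Finished = 119.5 + 8 = 127.5 cm.
127.5 cm × 1/2.54 = 50.20 inches.
27/4 = 6.75 sts per in; 50.20 × 6.75 = 338.83 sts.
Next multiple of 8 → 344.
73.5 cm = 28.94 inches; × 9.5 = 274.90 → 275 rows.

Cast on 344 stitches; work 275 rows.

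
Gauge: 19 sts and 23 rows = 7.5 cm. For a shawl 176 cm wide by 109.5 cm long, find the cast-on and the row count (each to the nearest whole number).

Cast on 446 stitches and work 336 rows.

Stitch gauge = 19/7.5 = 2.533 sts/cm; 176 × 2.533 = 445.87 → 446 sts.
Row gauge = 23/7.5 = 3.067 rows/cm; 109.5 × 3.067 = 335.80 → 336 rows.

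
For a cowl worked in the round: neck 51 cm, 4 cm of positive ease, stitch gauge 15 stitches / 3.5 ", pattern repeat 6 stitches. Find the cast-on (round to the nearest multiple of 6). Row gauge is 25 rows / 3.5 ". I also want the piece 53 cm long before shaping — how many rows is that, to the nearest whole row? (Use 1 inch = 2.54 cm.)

Finished = 51 + 4 = 55 cm.
55 cm × 1/2.54 = 21.65 inches.
15/3.5 = 4.286 sts per in; 21.65 × 4.286 = 92.80 sts.
Nearest multiple of 6 → 90.
53 cm = 20.87 inches; × 7.143 = 149.04 → 149 rows.

Cast on 90 stitches; work 149 rows.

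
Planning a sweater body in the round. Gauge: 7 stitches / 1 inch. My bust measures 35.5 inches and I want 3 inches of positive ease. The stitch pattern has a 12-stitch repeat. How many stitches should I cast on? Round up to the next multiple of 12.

Finished = 35.5 + 3 = 38.5 inches.
7 / 1 = 7 sts/in.
38.5 × 7 = 269.50 sts.
Next multiple of 12: 276.

276 stitches.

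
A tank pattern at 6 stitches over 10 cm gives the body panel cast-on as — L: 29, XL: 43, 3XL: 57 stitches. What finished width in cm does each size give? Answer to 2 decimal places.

L 48.33 cm; XL 71.67 cm; 3XL 95.00 cm.

6/10 = 0.6 sts per cm.
L: 29 / 0.6 = 48.333 → 48.33 cm.
XL: 43 / 0.6 = 71.667 → 71.67 cm.
3XL: 57 / 0.6 = 95.000 → 95.00 cm.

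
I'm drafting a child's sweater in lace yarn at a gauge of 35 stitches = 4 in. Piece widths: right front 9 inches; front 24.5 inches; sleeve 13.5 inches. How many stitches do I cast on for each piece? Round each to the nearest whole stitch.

right front 79; front 214; sleeve 118.

Rate = 35/4 = 8.75 sts per in.
right front: 9 × 8.75 = 78.75 → 79.
front: 24.5 × 8.75 = 214.38 → 214.
sleeve: 13.5 × 8.75 = 118.12 → 118.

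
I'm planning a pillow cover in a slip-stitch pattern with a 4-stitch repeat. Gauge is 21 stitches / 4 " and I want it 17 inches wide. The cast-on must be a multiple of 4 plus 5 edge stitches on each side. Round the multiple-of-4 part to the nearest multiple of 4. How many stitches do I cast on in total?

21 / 4 = 5.25 sts per inch.
17 × 5.25 = 89.25 sts.
Less 10 edge sts → 79.25 for the repeat.
Nearest multiple of 4: 80.
Add back 10 edge sts → 90.

Cast on 90 stitches.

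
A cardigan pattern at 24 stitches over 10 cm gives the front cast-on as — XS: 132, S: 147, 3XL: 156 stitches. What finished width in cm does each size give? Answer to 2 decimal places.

XS 55.00 cm; S 61.25 cm; 3XL 65.00 cm.

24/10 = 2.4 sts per cm.
XS: 132 / 2.4 = 55.000 → 55.00 cm.
S: 147 / 2.4 = 61.250 → 61.25 cm.
3XL: 156 / 2.4 = 65.000 → 65.00 cm.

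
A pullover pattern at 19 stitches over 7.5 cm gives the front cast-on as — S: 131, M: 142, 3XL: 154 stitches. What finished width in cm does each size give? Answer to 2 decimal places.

S 51.71 cm; M 56.05 cm; 3XL 60.79 cm.

19/7.5 = 2.533 sts per cm.
S: 131 / 2.533 = 51.711 → 51.71 cm.
M: 142 / 2.533 = 56.053 → 56.05 cm.
3XL: 154 / 2.533 = 60.789 → 60.79 cm.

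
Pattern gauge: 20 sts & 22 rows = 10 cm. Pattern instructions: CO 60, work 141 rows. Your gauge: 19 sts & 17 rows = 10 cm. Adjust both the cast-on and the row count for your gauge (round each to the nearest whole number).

Stitches: 60 × 19/20 = 57.00 → 57.
Rows: 141 × 17/22 = 108.95 → 109.

Cast on 57 stitches; work 109 rows.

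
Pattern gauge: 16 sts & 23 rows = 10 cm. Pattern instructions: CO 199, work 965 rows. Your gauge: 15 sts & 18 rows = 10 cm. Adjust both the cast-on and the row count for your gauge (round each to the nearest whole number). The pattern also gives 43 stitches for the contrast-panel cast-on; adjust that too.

Stitches: 199 × 15/16 = 186.56 → 187.
Rows: 965 × 18/23 = 755.22 → 755.
contrast-panel cast-on: 43 × 15/16 = 40.31 → 40.

Cast on 187 stitches; work 755 rows; contrast-panel cast-on 40 stitches.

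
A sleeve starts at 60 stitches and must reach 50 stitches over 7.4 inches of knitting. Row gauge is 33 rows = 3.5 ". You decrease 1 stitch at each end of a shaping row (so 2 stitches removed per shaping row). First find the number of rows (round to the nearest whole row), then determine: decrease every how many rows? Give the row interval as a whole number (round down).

Rows = 7.4 × 9.429 = 69.8 → 70 rows.
Stitches to remove: 10 → 5 shaping rows (at 2 st each).
70 / 5 = 14.00 → every 14 rows.

Decrease every 14th row.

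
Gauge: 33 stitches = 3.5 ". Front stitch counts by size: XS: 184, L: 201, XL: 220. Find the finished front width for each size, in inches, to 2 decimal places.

33/3.5 = 9.429 sts per in.
XS: 184 / 9.429 = 19.515 → 19.52 in.
L: 201 / 9.429 = 21.318 → 21.32 in.
XL: 220 / 9.429 = 23.333 → 23.33 in.

XS 19.52 inches; L 21.32 inches; XL 23.33 inches.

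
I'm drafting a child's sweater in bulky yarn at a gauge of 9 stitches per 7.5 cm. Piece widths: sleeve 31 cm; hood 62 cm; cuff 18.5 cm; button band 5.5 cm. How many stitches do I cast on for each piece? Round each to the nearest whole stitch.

Rate = 9/7.5 = 1.2 sts per cm.
sleeve: 31 × 1.2 = 37.20 → 37.
hood: 62 × 1.2 = 74.40 → 74.
cuff: 18.5 × 1.2 = 22.20 → 22.
button band: 5.5 × 1.2 = 6.60 → 7.

sleeve 37; hood 74; cuff 22; button band 7.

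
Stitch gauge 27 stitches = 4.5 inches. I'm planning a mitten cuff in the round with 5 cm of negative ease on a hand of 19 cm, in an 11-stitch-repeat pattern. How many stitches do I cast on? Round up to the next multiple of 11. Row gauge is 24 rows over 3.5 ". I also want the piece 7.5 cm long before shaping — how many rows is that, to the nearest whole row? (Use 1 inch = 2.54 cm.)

Finished = 19 − 5 = 14 cm.
14 cm × 1/2.54 = 5.51 inches.
27/4.5 = 6 sts per in; 5.51 × 6 = 33.07 sts.
Next multiple of 11 → 44.
7.5 cm = 2.95 inches; × 6.857 = 20.25 → 20 rows.

Cast on 44 stitches; work 20 rows.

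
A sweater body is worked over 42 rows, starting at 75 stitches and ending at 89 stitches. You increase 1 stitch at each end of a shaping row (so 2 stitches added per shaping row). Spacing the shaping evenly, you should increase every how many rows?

Increase every 6th row.

Stitches to add: |89 − 75| = 14.
Shaping rows needed: 14 / 2 = 7.
42 rows / 7 = every 6 rows.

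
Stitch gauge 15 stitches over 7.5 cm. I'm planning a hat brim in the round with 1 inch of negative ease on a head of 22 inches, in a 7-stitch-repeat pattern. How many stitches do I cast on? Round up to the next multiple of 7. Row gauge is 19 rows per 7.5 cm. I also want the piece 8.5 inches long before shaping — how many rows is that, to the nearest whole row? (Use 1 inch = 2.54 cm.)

Finished = 22 − 1 = 21 inches.
21 inches × 2.54 = 53.34 cm.
15/7.5 = 2 sts per cm; 53.34 × 2 = 106.68 sts.
Next multiple of 7 → 112.
8.5 inches = 21.59 cm; × 2.533 = 54.69 → 55 rows.

Cast on 112 stitches; work 55 rows.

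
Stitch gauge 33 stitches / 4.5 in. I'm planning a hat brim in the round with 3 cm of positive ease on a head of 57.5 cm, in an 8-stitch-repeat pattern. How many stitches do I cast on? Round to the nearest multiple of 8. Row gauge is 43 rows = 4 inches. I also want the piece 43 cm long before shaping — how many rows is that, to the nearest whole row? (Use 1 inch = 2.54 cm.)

Cast on 176 stitches; work 182 rows.

Finished = 57.5 + 3 = 60.5 cm.
60.5 cm × 1/2.54 = 23.82 inches.
33/4.5 = 7.333 sts per in; 23.82 × 7.333 = 174.67 sts.
Nearest multiple of 8 → 176.
43 cm = 16.93 inches; × 10.75 = 181.99 → 182 rows.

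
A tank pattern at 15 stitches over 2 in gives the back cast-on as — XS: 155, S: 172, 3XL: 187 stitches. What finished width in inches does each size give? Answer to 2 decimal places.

15/2 = 7.5 sts per in.
XS: 155 / 7.5 = 20.667 → 20.67 in.
S: 172 / 7.5 = 22.933 → 22.93 in.
3XL: 187 / 7.5 = 24.933 → 24.93 in.

XS 20.67 inches; S 22.93 inches; 3XL 24.93 inches.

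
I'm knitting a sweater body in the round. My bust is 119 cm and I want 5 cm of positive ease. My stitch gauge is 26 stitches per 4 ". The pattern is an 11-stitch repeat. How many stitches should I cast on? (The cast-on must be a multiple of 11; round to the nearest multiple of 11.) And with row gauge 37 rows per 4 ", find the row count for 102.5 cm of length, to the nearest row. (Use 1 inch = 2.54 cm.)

Cast on 319 stitches; work 373 rows.

Finished = 119 + 5 = 124 cm.
124 cm × 1/2.54 = 48.82 inches.
26/4 = 6.5 sts per in; 48.82 × 6.5 = 317.32 sts.
Nearest multiple of 11 → 319.
102.5 cm = 40.35 inches; × 9.25 = 373.28 → 373 rows.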